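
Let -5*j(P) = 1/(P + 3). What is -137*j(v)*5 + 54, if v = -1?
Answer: 245/2 ≈ 122.50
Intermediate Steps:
j(P) = -1/(5*(3 + P)) (j(P) = -1/(5*(P + 3)) = -1/(5*(3 + P)))
-137*j(v)*5 + 54 = -137*(-1/(15 + 5*(-1)))*5 + 54 = -137*(-1/(15 - 5))*5 + 54 = -137*(-1/10)*5 + 54 = -137*(-1*⅒)*5 + 54 = -(-137)*5/10 + 54 = -137*(-½) + 54 = 137/2 + 54 = 245/2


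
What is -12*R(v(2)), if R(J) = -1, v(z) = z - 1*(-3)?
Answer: 12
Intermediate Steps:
v(z) = 3 + z (v(z) = z + 3 = 3 + z)
-12*R(v(2)) = -12*(-1) = 12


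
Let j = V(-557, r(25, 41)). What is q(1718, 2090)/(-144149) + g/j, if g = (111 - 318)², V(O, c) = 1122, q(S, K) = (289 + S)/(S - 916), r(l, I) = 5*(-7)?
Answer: 412805285829/10809301063 ≈ 38.190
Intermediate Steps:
r(l, I) = -35
q(S, K) = (289 + S)/(-916 + S)
j = 1122
g = 42849 (g = (-207)² = 42849)
q(1718, 2090)/(-144149) + g/j = ((289 + 1718)/(-916 + 1718))/(-144149) + 42849/1122 = (2007/802)*(-1/144149) + 42849*(1/1122) = ((1/802)*2007)*(-1/144149) + 14283/374 = (2007/802)*(-1/144149) + 14283/374 = -2007/115607498 + 14283/374 = 412805285829/10809301063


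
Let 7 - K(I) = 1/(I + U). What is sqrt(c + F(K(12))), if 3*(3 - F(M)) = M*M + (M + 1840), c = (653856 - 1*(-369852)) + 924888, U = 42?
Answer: 5*sqrt(2044897935)/162 ≈ 1395.7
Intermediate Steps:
K(I) = 7 - 1/(42 + I) (K(I) = 7 - 1/(I + 42) = 7 - 1/(42 + I))
c = 1948596 (c = (653856 + 369852) + 924888 = 1023708 + 924888 = 1948596)
F(M) = -1831/3 - M/3 - M**2/3 (F(M) = 3 - (M*M + (M + 1840))/3 = 3 - (M**2 + (1840 + M))/3 = 3 - (1840 + M + M**2)/3 = 3 + (-1840/3 - M/3 - M**2/3) = -1831/3 - M/3 - M**2/3)
sqrt(c + F(K(12))) = sqrt(1948596 + (-1831/3 - (293 + 7*12)/(3*(42 + 12)) - (293 + 7*12)**2/(42 + 12)**2/3)) = sqrt(1948596 + (-1831/3 - (293 + 84)/(3*54) - (293 + 84)**2/2916/3)) = sqrt(1948596 + (-1831/3 - 377/162 - ((1/54)*377)**2/3)) = sqrt(1948596 + (-1831/3 - 1/3*377/54 - (377/54)**2/3)) = sqrt(1948596 + (-1831/3 - 377/162 - 1/3*142129/2916)) = sqrt(1948596 + (-1831/3 - 377/162 - 142129/8748)) = sqrt(1948596 - 5501683/8748) = sqrt(17040816125/8748) = 5*sqrt(2044897935)/162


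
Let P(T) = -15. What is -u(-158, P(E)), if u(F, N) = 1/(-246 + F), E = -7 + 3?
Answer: 1/404 ≈ 0.0024752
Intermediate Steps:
E = -4
-u(-158, P(E)) = -1/(-246 - 158) = -1/(-404) = -1*(-1/404) = 1/404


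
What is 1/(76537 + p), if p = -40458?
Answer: 1/36079 ≈ 2.7717e-5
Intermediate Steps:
1/(76537 + p) = 1/(76537 - 40458) = 1/36079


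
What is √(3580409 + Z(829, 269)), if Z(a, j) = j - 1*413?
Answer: 13*√21185 ≈ 1892.2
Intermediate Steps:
Z(a, j) = -413 + j (Z(a, j) = j - 413 = -413 + j)
√(3580409 + Z(829, 269)) = √(3580409 + (-413 + 269)) = √(3580409 - 144) = √3580265 = 13*√21185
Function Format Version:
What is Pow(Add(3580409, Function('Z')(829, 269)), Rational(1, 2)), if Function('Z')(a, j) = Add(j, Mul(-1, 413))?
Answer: Mul(13, Pow(21185, Rational(1, 2))) ≈ 1892.2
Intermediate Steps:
Function('Z')(a, j) = Add(-413, j) (Function('Z')(a, j) = Add(j, -413) = Add(-413, j))
Pow(Add(3580409, Function('Z')(829, 269)), Rational(1, 2)) = Pow(Add(3580409, Add(-413, 269)), Rational(1, 2)) = Pow(Add(3580409, -144), Rational(1, 2)) = Pow(3580265, Rational(1, 2)) = Mul(13, Pow(21185, Rational(1, 2)))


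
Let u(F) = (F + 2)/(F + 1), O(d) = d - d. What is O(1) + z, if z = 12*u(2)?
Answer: 16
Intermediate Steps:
O(d) = 0
u(F) = (2 + F)/(1 + F)
z = 16 (z = 12*((2 + 2)/(1 + 2)) = 12*(4/3) = 16)
O(1) + z = 0 + 16 = 16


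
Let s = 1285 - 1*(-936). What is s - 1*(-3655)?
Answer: 5876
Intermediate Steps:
s = 2221 (s = 1285 + 936 = 2221)
s - 1*(-3655) = 2221 - 1*(-3655) = 2221 + 3655 = 5876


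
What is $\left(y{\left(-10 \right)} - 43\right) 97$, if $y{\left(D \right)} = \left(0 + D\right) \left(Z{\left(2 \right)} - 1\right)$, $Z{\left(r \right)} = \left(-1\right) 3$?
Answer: $-291$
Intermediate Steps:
$Z{\left(r \right)} = -3$
$y{\left(D \right)} = - 4 D$ ($y{\left(D \right)} = \left(0 + D\right) \left(-3 - 1\right) = D \left(-4\right) = - 4 D$)
$\left(y{\left(-10 \right)} - 43\right) 97 = \left(\left(-4\right) \left(-10\right) - 43\right) 97 = \left(40 - 43\right) 97 = \left(-3\right) 97 = -291$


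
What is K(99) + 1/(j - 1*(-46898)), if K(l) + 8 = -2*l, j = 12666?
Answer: -12270183/59564 ≈ -206.00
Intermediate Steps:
K(l) = -8 - 2*l
K(99) + 1/(j - 1*(-46898)) = (-8 - 2*99) + 1/(12666 - 1*(-46898)) = (-8 - 198) + 1/(12666 + 46898) = -206 + 1/59564 = -12270183/59564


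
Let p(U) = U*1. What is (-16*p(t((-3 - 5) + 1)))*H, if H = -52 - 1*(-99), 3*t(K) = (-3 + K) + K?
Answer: 12784/3 ≈ 4261.3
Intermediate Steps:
t(K) = -1 + 2*K/3 (t(K) = ((-3 + K) + K)/3 = (-3 + 2*K)/3 = -1 + 2*K/3)
H = 47 (H = -52 + 99 = 47)
p(U) = U
(-16*p(t((-3 - 5) + 1)))*H = -16*(-1 + 2*((-3 - 5) + 1)/3)*47 = -16*(-1 + 2*(-8 + 1)/3)*47 = -16*(-1 + (⅔)*(-7))*47 = -16*(-1 - 14/3)*47 = -16*(-17/3)*47 = (272/3)*47 = 12784/3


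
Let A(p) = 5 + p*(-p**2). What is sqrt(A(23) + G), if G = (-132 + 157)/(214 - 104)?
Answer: I*sqrt(5886298)/22 ≈ 110.28*I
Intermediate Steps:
A(p) = 5 - p**3
G = 5/22 (G = 25/110 = 25*(1/110) = 5/22 ≈ 0.22727)
sqrt(A(23) + G) = sqrt((5 - 1*23**3) + 5/22) = sqrt((5 - 1*12167) + 5/22) = sqrt((5 - 12167) + 5/22) = sqrt(-12162 + 5/22) = sqrt(-267559/22) = I*sqrt(5886298)/22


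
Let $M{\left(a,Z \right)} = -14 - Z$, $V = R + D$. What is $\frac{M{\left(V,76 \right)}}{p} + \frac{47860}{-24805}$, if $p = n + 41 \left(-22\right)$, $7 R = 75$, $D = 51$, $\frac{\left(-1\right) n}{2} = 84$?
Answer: $- \frac{979555}{530827} \approx -1.8453$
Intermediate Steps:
$n = -168$ ($n = \left(-2\right) 84 = -168$)
$R = \frac{75}{7}$ ($R = \frac{1}{7} \cdot 75 = \frac{75}{7} \approx 10.714$)
$p = -1070$ ($p = -168 + 41 \left(-22\right) = -168 - 902 = -1070$)
$V = \frac{432}{7}$ ($V = \frac{75}{7} + 51 = \frac{432}{7} \approx 61.714$)
$\frac{M{\left(V,76 \right)}}{p} + \frac{47860}{-24805} = \frac{-14 - 76}{-1070} + \frac{47860}{-24805} = \left(-14 - 76\right) \left(- \frac{1}{1070}\right) + 47860 \left(- \frac{1}{24805}\right) = \left(-90\right) \left(- \frac{1}{1070}\right) - \frac{9572}{4961} = \frac{9}{107} - \frac{9572}{4961} = - \frac{979555}{530827}$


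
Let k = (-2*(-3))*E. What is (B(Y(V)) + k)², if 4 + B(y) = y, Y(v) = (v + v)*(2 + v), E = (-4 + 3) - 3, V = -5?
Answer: 4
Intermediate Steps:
E = -4 (E = -1 - 3 = -4)
Y(v) = 2*v*(2 + v) (Y(v) = (2*v)*(2 + v) = 2*v*(2 + v))
B(y) = -4 + y
k = -24 (k = -2*(-3)*(-4) = 6*(-4) = -24)
(B(Y(V)) + k)² = ((-4 + 2*(-5)*(2 - 5)) - 24)² = ((-4 + 2*(-5)*(-3)) - 24)² = ((-4 + 30) - 24)² = (26 - 24)² = 2² = 4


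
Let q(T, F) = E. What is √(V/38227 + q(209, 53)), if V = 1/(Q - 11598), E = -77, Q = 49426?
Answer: 13*I*√4860882722026009/103289354 ≈ 8.775*I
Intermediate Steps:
q(T, F) = -77
V = 1/37828 (V = 1/(49426 - 11598) = 1/37828 ≈ 2.6435e-5)
√(V/38227 + q(209, 53)) = √((1/37828)/38227 - 77) = √((1/37828)*(1/38227) - 77) = √(1/1446050956 - 77) = √(-111345923611/1446050956) = 13*I*√4860882722026009/103289354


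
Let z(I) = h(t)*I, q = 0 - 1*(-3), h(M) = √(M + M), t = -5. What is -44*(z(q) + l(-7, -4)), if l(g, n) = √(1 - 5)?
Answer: I*(-88 - 132*√10) ≈ -505.42*I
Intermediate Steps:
h(M) = √2*√M (h(M) = √(2*M) = √2*√M)
l(g, n) = 2*I (l(g, n) = √(-4) = 2*I)
q = 3 (q = 0 + 3 = 3)
z(I) = I*I*√10 (z(I) = (√2*√(-5))*I = (√2*(I*√5))*I = (I*√10)*I = I*I*√10)
-44*(z(q) + l(-7, -4)) = -44*(I*3*√10 + 2*I) = -44*(3*I*√10 + 2*I) = -44*(2*I + 3*I*√10) = -88*I - 132*I*√10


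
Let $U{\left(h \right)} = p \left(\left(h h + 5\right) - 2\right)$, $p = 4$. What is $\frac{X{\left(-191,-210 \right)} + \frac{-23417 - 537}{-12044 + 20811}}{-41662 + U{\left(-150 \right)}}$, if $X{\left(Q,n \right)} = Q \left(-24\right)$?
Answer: $\frac{20081987}{211942225} \approx 0.094752$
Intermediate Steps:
$X{\left(Q,n \right)} = - 24 Q$
$U{\left(h \right)} = 12 + 4 h^{2}$ ($U{\left(h \right)} = 4 \left(\left(h h + 5\right) - 2\right) = 4 \left(\left(h^{2} + 5\right) - 2\right) = 4 \left(\left(5 + h^{2}\right) - 2\right) = 4 \left(3 + h^{2}\right) = 12 + 4 h^{2}$)
$\frac{X{\left(-191,-210 \right)} + \frac{-23417 - 537}{-12044 + 20811}}{-41662 + U{\left(-150 \right)}} = \frac{\left(-24\right) \left(-191\right) + \frac{-23417 - 537}{-12044 + 20811}}{-41662 + \left(12 + 4 \left(-150\right)^{2}\right)} = \frac{4584 - \frac{23954}{8767}}{-41662 + \left(12 + 4 \cdot 22500\right)} = \frac{4584 - \frac{23954}{8767}}{-41662 + \left(12 + 90000\right)} = \frac{4584 - \frac{23954}{8767}}{-41662 + 90012} = \frac{40163974}{8767 \cdot 48350} = \frac{40163974}{8767} \cdot \frac{1}{48350} = \frac{20081987}{211942225}$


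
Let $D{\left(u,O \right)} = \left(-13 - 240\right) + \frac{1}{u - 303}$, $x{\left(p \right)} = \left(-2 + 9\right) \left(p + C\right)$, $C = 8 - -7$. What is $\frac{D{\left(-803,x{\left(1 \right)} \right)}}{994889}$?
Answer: $- \frac{279819}{1100347234} \approx -0.0002543$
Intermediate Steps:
$C = 15$ ($C = 8 + 7 = 15$)
$x{\left(p \right)} = 105 + 7 p$ ($x{\left(p \right)} = \left(-2 + 9\right) \left(p + 15\right) = 7 \left(15 + p\right) = 105 + 7 p$)
$D{\left(u,O \right)} = -253 + \frac{1}{-303 + u}$
$\frac{D{\left(-803,x{\left(1 \right)} \right)}}{994889} = \frac{\frac{1}{-303 - 803} \left(76660 - -203159\right)}{994889} = \frac{76660 + 203159}{-1106} \cdot \frac{1}{994889} = \left(- \frac{1}{1106}\right) 279819 \cdot \frac{1}{994889} = \left(- \frac{279819}{1106}\right) \frac{1}{994889} = - \frac{279819}{1100347234}$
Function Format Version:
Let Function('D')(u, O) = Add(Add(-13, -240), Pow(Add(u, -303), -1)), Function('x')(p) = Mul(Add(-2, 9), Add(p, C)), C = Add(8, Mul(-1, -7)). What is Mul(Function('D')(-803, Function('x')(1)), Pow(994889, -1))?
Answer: Rational(-279819, 1100347234) ≈ -0.00025430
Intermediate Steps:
C = 15 (C = Add(8, 7) = 15)
Function('x')(p) = Add(105, Mul(7, p)) (Function('x')(p) = Mul(Add(-2, 9), Add(p, 15)) = Mul(7, Add(15, p)) = Add(105, Mul(7, p)))
Function('D')(u, O) = Add(-253, Pow(Add(-303, u), -1))
Mul(Function('D')(-803, Function('x')(1)), Pow(994889, -1)) = Mul(Mul(Pow(Add(-303, -803), -1), Add(76660, Mul(-253, -803))), Pow(994889, -1)) = Mul(Mul(Pow(-1106, -1), Add(76660, 203159)), Rational(1, 994889)) = Mul(Mul(Rational(-1, 1106), 279819), Rational(1, 994889)) = Mul(Rational(-279819, 1106), Rational(1, 994889)) = Rational(-279819, 1100347234)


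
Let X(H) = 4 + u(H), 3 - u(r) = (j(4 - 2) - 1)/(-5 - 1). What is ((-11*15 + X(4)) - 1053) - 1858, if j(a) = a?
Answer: -18413/6 ≈ -3068.8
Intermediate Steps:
u(r) = 19/6 (u(r) = 3 - ((4 - 2) - 1)/(-5 - 1) = 3 - (2 - 1)/(-6) = 3 - (-1)/6 = 3 - 1*(-⅙) = 3 + ⅙ = 19/6)
X(H) = 43/6 (X(H) = 4 + 19/6 = 43/6)
((-11*15 + X(4)) - 1053) - 1858 = ((-11*15 + 43/6) - 1053) - 1858 = ((-165 + 43/6) - 1053) - 1858 = (-947/6 - 1053) - 1858 = -7265/6 - 1858 = -18413/6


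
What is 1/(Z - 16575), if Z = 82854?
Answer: 1/66279 ≈ 1.5088e-5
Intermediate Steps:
1/(Z - 16575) = 1/(82854 - 16575) = 1/66279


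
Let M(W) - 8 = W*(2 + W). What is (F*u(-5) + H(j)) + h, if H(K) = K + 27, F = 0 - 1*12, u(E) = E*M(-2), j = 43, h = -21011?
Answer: -20461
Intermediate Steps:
M(W) = 8 + W*(2 + W)
u(E) = 8*E (u(E) = E*(8 + (-2)² + 2*(-2)) = E*(8 + 4 - 4) = E*8 = 8*E)
F = -12 (F = 0 - 12 = -12)
H(K) = 27 + K
(F*u(-5) + H(j)) + h = (-96*(-5) + (27 + 43)) - 21011 = (-12*(-40) + 70) - 21011 = (480 + 70) - 21011 = 550 - 21011 = -20461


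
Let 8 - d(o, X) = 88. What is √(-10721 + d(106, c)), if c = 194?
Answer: I*√10801 ≈ 103.93*I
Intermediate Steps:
d(o, X) = -80 (d(o, X) = 8 - 1*88 = 8 - 88 = -80)
√(-10721 + d(106, c)) = √(-10721 - 80) = √(-10801) = I*√10801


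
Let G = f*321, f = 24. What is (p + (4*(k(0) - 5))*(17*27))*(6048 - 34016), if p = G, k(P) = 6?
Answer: -266814720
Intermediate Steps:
G = 7704 (G = 24*321 = 7704)
p = 7704
(p + (4*(k(0) - 5))*(17*27))*(6048 - 34016) = (7704 + (4*(6 - 5))*(17*27))*(6048 - 34016) = (7704 + (4*1)*459)*(-27968) = (7704 + 4*459)*(-27968) = (7704 + 1836)*(-27968) = 9540*(-27968) = -266814720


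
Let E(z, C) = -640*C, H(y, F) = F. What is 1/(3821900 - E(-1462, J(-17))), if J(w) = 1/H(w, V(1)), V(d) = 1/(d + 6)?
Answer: 1/3826380 ≈ 2.6134e-7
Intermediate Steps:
V(d) = 1/(6 + d)
J(w) = 7 (J(w) = 1/(1/(6 + 1)) = 1/(1/7) = 1/(⅐) = 7)
1/(3821900 - E(-1462, J(-17))) = 1/(3821900 - (-640)*7) = 1/(3821900 - 1*(-4480)) = 1/(3821900 + 4480) = 1/3826380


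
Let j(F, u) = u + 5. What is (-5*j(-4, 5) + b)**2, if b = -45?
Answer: 9025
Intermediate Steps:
j(F, u) = 5 + u
(-5*j(-4, 5) + b)**2 = (-5*(5 + 5) - 45)**2 = (-5*10 - 45)**2 = (-50 - 45)**2 = (-95)**2 = 9025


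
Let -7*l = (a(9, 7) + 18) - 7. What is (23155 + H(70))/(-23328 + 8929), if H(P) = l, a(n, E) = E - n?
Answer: -162076/100793 ≈ -1.6080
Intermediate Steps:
l = -9/7 (l = -(((7 - 1*9) + 18) - 7)/7 = -(((7 - 9) + 18) - 7)/7 = -((-2 + 18) - 7)/7 = -(16 - 7)/7 = -⅐*9 = -9/7 ≈ -1.2857)
H(P) = -9/7
(23155 + H(70))/(-23328 + 8929) = (23155 - 9/7)/(-23328 + 8929) = (162076/7)/(-14399) = (162076/7)*(-1/14399) = -162076/100793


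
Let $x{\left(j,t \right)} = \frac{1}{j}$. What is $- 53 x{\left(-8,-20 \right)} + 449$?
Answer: $\frac{3645}{8} \approx 455.63$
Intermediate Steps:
$- 53 x{\left(-8,-20 \right)} + 449 = - \frac{53}{-8} + 449 = \left(-53\right) \left(- \frac{1}{8}\right) + 449 = \frac{53}{8} + 449 = \frac{3645}{8}$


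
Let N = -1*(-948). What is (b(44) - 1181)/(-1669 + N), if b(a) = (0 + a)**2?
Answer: -755/721 ≈ -1.0472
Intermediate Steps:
b(a) = a**2
N = 948
(b(44) - 1181)/(-1669 + N) = (44**2 - 1181)/(-1669 + 948) = (1936 - 1181)/(-721) = 755*(-1/721) = -755/721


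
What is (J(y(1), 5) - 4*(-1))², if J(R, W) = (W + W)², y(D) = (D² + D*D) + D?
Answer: 10816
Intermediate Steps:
y(D) = D + 2*D² (y(D) = (D² + D²) + D = 2*D² + D = D + 2*D²)
J(R, W) = 4*W² (J(R, W) = (2*W)² = 4*W²)
(J(y(1), 5) - 4*(-1))² = (4*5² - 4*(-1))² = (4*25 + 4)² = (100 + 4)² = 104² = 10816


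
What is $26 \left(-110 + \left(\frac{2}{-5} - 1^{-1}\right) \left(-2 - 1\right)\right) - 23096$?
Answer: $- \frac{129234}{5} \approx -25847.0$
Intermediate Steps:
$26 \left(-110 + \left(\frac{2}{-5} - 1^{-1}\right) \left(-2 - 1\right)\right) - 23096 = 26 \left(-110 + \left(2 \left(- \frac{1}{5}\right) - 1\right) \left(-3\right)\right) - 23096 = 26 \left(-110 + \left(- \frac{2}{5} - 1\right) \left(-3\right)\right) - 23096 = 26 \left(-110 - - \frac{21}{5}\right) - 23096 = 26 \left(-110 + \frac{21}{5}\right) - 23096 = 26 \left(- \frac{529}{5}\right) - 23096 = - \frac{13754}{5} - 23096 = - \frac{129234}{5}$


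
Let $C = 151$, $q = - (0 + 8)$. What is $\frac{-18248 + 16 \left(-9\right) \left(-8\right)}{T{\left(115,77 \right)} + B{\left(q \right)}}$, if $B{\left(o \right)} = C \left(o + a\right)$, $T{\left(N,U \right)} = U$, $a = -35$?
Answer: $\frac{2137}{802} \approx 2.6646$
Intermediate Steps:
$q = -8$ ($q = \left(-1\right) 8 = -8$)
$B{\left(o \right)} = -5285 + 151 o$ ($B{\left(o \right)} = 151 \left(o - 35\right) = 151 \left(-35 + o\right) = -5285 + 151 o$)
$\frac{-18248 + 16 \left(-9\right) \left(-8\right)}{T{\left(115,77 \right)} + B{\left(q \right)}} = \frac{-18248 + 16 \left(-9\right) \left(-8\right)}{77 + \left(-5285 + 151 \left(-8\right)\right)} = \frac{-18248 - -1152}{77 - 6493} = \frac{-18248 + 1152}{77 - 6493} = - \frac{17096}{-6416} = \left(-17096\right) \left(- \frac{1}{6416}\right) = \frac{2137}{802}$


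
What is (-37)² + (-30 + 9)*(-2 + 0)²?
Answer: 1285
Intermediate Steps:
(-37)² + (-30 + 9)*(-2 + 0)² = 1369 - 21*(-2)² = 1369 - 21*4 = 1369 - 84 = 1285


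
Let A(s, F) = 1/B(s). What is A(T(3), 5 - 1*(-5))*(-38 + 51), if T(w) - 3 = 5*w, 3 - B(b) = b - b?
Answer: 13/3 ≈ 4.3333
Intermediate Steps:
B(b) = 3 (B(b) = 3 - (b - b) = 3 - 1*0 = 3 + 0 = 3)
T(w) = 3 + 5*w
A(s, F) = ⅓ (A(s, F) = 1/3 = ⅓)
A(T(3), 5 - 1*(-5))*(-38 + 51) = (-38 + 51)/3 = (⅓)*13 = 13/3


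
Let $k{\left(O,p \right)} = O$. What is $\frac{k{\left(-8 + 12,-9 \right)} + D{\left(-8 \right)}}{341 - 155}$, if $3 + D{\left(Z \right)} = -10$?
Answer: $- \frac{3}{62} \approx -0.048387$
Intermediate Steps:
$D{\left(Z \right)} = -13$ ($D{\left(Z \right)} = -3 - 10 = -13$)
$\frac{k{\left(-8 + 12,-9 \right)} + D{\left(-8 \right)}}{341 - 155} = \frac{\left(-8 + 12\right) - 13}{341 - 155} = \frac{4 - 13}{186} = \left(-9\right) \frac{1}{186} = - \frac{3}{62}$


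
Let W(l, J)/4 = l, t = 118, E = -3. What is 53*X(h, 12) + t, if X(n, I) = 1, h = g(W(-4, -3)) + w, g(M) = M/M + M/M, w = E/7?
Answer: 171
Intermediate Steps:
W(l, J) = 4*l
w = -3/7 ≈ -0.42857
g(M) = 2 (g(M) = 1 + 1 = 2)
h = 11/7 (h = 2 - 3/7 = 11/7 ≈ 1.5714)
53*X(h, 12) + t = 53*1 + 118 = 53 + 118 = 171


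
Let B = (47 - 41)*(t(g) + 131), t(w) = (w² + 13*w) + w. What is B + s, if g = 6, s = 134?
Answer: 1640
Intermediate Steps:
t(w) = w² + 14*w
B = 1506 (B = (47 - 41)*(6*(14 + 6) + 131) = 6*(6*20 + 131) = 6*(120 + 131) = 6*251 = 1506)
B + s = 1506 + 134 = 1640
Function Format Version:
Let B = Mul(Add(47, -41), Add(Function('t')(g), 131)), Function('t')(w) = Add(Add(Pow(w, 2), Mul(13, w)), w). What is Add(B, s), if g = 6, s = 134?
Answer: 1640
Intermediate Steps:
Function('t')(w) = Add(Pow(w, 2), Mul(14, w))
B = 1506 (B = Mul(Add(47, -41), Add(Mul(6, Add(14, 6)), 131)) = Mul(6, Add(Mul(6, 20), 131)) = Mul(6, Add(120, 131)) = Mul(6, 251) = 1506)
Add(B, s) = Add(1506, 134) = 1640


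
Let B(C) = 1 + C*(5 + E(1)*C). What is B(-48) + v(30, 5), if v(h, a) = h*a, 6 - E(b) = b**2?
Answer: 11431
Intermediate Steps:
E(b) = 6 - b**2
B(C) = 1 + C*(5 + 5*C) (B(C) = 1 + C*(5 + (6 - 1*1**2)*C) = 1 + C*(5 + (6 - 1*1)*C) = 1 + C*(5 + (6 - 1)*C) = 1 + C*(5 + 5*C))
v(h, a) = a*h
B(-48) + v(30, 5) = (1 + 5*(-48) + 5*(-48)**2) + 5*30 = (1 - 240 + 5*2304) + 150 = (1 - 240 + 11520) + 150 = 11281 + 150 = 11431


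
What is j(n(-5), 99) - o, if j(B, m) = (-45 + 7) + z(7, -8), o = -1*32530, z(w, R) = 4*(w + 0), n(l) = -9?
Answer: 32520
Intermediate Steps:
z(w, R) = 4*w
o = -32530
j(B, m) = -10 (j(B, m) = (-45 + 7) + 4*7 = -38 + 28 = -10)
j(n(-5), 99) - o = -10 - 1*(-32530) = -10 + 32530 = 32520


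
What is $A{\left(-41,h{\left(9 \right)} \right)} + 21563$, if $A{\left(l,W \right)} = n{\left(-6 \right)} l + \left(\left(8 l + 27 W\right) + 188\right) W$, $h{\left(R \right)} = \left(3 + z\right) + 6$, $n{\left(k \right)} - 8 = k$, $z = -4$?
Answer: $21456$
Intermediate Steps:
$n{\left(k \right)} = 8 + k$
$h{\left(R \right)} = 5$ ($h{\left(R \right)} = \left(3 - 4\right) + 6 = -1 + 6 = 5$)
$A{\left(l,W \right)} = 2 l + W \left(188 + 8 l + 27 W\right)$ ($A{\left(l,W \right)} = \left(8 - 6\right) l + \left(\left(8 l + 27 W\right) + 188\right) W = 2 l + \left(188 + 8 l + 27 W\right) W = 2 l + W \left(188 + 8 l + 27 W\right)$)
$A{\left(-41,h{\left(9 \right)} \right)} + 21563 = \left(2 \left(-41\right) + 27 \cdot 5^{2} + 188 \cdot 5 + 8 \cdot 5 \left(-41\right)\right) + 21563 = \left(-82 + 27 \cdot 25 + 940 - 1640\right) + 21563 = \left(-82 + 675 + 940 - 1640\right) + 21563 = -107 + 21563 = 21456$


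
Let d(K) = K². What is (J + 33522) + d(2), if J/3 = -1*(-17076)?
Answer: 84754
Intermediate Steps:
J = 51228 (J = 3*(-1*(-17076)) = 3*17076 = 51228)
(J + 33522) + d(2) = (51228 + 33522) + 2² = 84750 + 4 = 84754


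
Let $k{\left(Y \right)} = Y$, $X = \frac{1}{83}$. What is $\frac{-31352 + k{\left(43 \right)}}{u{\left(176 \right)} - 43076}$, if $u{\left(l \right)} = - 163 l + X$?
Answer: $\frac{2598647}{5956411} \approx 0.43628$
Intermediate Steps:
$X = \frac{1}{83} \approx 0.012048$
$u{\left(l \right)} = \frac{1}{83} - 163 l$ ($u{\left(l \right)} = - 163 l + \frac{1}{83} = \frac{1}{83} - 163 l$)
$\frac{-31352 + k{\left(43 \right)}}{u{\left(176 \right)} - 43076} = \frac{-31352 + 43}{\left(\frac{1}{83} - 28688\right) - 43076} = - \frac{31309}{\left(\frac{1}{83} - 28688\right) - 43076} = - \frac{31309}{- \frac{2381103}{83} - 43076} = - \frac{31309}{- \frac{5956411}{83}} = \left(-31309\right) \left(- \frac{83}{5956411}\right) = \frac{2598647}{5956411}$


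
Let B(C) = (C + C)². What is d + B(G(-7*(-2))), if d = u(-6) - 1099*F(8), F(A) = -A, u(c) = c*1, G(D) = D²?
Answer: 162450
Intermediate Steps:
u(c) = c
B(C) = 4*C² (B(C) = (2*C)² = 4*C²)
d = 8786 (d = -6 - (-1099)*8 = -6 - 1099*(-8) = -6 + 8792 = 8786)
d + B(G(-7*(-2))) = 8786 + 4*((-7*(-2))²)² = 8786 + 4*(14²)² = 8786 + 4*196² = 8786 + 4*38416 = 8786 + 153664 = 162450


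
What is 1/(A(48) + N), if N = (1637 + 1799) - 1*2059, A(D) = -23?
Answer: 1/1354 ≈ 0.00073855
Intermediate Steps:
N = 1377 (N = 3436 - 2059 = 1377)
1/(A(48) + N) = 1/(-23 + 1377) = 1/1354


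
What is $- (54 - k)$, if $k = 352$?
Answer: $298$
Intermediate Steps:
$- (54 - k) = - (54 - 352) = \left(-1\right) \left(-298\right) = 298$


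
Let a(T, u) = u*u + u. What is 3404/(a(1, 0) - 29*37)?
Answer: -92/29 ≈ -3.1724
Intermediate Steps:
a(T, u) = u + u² (a(T, u) = u² + u = u + u²)
3404/(a(1, 0) - 29*37) = 3404/(0*(1 + 0) - 29*37) = 3404/(0*1 - 1073) = 3404/(0 - 1073) = 3404/(-1073) = 3404*(-1/1073) = -92/29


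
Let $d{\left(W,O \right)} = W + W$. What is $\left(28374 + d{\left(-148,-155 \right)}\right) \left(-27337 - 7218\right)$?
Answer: $-970235290$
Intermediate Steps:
$d{\left(W,O \right)} = 2 W$
$\left(28374 + d{\left(-148,-155 \right)}\right) \left(-27337 - 7218\right) = \left(28374 + 2 \left(-148\right)\right) \left(-27337 - 7218\right) = \left(28374 - 296\right) \left(-34555\right) = 28078 \left(-34555\right) = -970235290$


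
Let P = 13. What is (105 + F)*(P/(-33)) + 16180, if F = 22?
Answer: 532289/33 ≈ 16130.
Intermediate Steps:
(105 + F)*(P/(-33)) + 16180 = (105 + 22)*(13/(-33)) + 16180 = 127*(13*(-1/33)) + 16180 = 127*(-13/33) + 16180 = -1651/33 + 16180 = 532289/33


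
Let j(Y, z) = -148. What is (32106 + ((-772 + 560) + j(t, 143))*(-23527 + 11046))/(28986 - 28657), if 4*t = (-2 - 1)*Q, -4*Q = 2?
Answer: 4525266/329 ≈ 13755.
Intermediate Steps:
Q = -½ (Q = -¼*2 = -½ ≈ -0.50000)
t = 3/8 (t = ((-2 - 1)*(-½))/4 = (-3*(-½))/4 = (¼)*(3/2) = 3/8 ≈ 0.37500)
(32106 + ((-772 + 560) + j(t, 143))*(-23527 + 11046))/(28986 - 28657) = (32106 + ((-772 + 560) - 148)*(-23527 + 11046))/(28986 - 28657) = (32106 + (-212 - 148)*(-12481))/329 = (32106 - 360*(-12481))*(1/329) = (32106 + 4493160)*(1/329) = 4525266*(1/329) = 4525266/329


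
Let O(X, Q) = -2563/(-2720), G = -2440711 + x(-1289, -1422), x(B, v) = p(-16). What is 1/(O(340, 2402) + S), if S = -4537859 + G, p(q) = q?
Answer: -2720/18981751357 ≈ -1.4330e-7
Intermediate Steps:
x(B, v) = -16
G = -2440727 (G = -2440711 - 16 = -2440727)
O(X, Q) = 2563/2720 (O(X, Q) = -2563*(-1/2720) = 2563/2720)
S = -6978586 (S = -4537859 - 2440727 = -6978586)
1/(O(340, 2402) + S) = 1/(2563/2720 - 6978586) = 1/(-18981751357/2720) = -2720/18981751357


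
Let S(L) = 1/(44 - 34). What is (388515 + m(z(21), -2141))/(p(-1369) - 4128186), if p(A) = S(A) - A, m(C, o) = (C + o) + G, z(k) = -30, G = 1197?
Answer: -3875410/41268169 ≈ -0.093908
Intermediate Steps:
m(C, o) = 1197 + C + o (m(C, o) = (C + o) + 1197 = 1197 + C + o)
S(L) = ⅒ (S(L) = 1/10 = ⅒)
p(A) = ⅒ - A
(388515 + m(z(21), -2141))/(p(-1369) - 4128186) = (388515 + (1197 - 30 - 2141))/((⅒ - 1*(-1369)) - 4128186) = (388515 - 974)/((⅒ + 1369) - 4128186) = 387541/(13691/10 - 4128186) = 387541/(-41268169/10) = 387541*(-10/41268169) = -3875410/41268169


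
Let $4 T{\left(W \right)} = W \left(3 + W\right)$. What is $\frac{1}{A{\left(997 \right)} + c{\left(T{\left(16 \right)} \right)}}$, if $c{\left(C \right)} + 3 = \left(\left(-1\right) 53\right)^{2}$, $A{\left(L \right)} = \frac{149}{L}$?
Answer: $\frac{997}{2797731} \approx 0.00035636$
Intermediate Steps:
$T{\left(W \right)} = \frac{W \left(3 + W\right)}{4}$
$c{\left(C \right)} = 2806$ ($c{\left(C \right)} = -3 + \left(\left(-1\right) 53\right)^{2} = -3 + \left(-53\right)^{2} = -3 + 2809 = 2806$)
$\frac{1}{A{\left(997 \right)} + c{\left(T{\left(16 \right)} \right)}} = \frac{1}{\frac{149}{997} + 2806} = \frac{1}{\frac{2797731}{997}} = \frac{997}{2797731}$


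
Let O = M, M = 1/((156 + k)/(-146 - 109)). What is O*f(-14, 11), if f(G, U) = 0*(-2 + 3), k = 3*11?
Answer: 0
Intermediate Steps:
k = 33
M = -85/63 (M = 1/((156 + 33)/(-146 - 109)) = 1/(189/(-255)) = 1/(189*(-1/255)) = 1/(-63/85) = -85/63 ≈ -1.3492)
O = -85/63 ≈ -1.3492
f(G, U) = 0 (f(G, U) = 0*1 = 0)
O*f(-14, 11) = -85/63*0 = 0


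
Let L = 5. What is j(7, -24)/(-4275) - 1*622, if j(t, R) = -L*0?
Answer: -622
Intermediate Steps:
j(t, R) = 0 (j(t, R) = -1*5*0 = -5*0 = 0)
j(7, -24)/(-4275) - 1*622 = 0/(-4275) - 1*622 = 0*(-1/4275) - 622 = 0 - 622 = -622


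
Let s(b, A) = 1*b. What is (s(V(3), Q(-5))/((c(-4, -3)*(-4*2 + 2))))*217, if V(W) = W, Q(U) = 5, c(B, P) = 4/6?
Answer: -651/4 ≈ -162.75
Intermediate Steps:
c(B, P) = 2/3 (c(B, P) = 4*(1/6) = 2/3)
s(b, A) = b
(s(V(3), Q(-5))/((c(-4, -3)*(-4*2 + 2))))*217 = (3/((2*(-4*2 + 2)/3)))*217 = (3/((2*(-8 + 2)/3)))*217 = (3/(((2/3)*(-6))))*217 = (3/(-4))*217 = (3*(-1/4))*217 = -3/4*217 = -651/4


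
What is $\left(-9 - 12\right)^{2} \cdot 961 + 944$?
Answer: $424745$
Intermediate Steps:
$\left(-9 - 12\right)^{2} \cdot 961 + 944 = \left(-21\right)^{2} \cdot 961 + 944 = 441 \cdot 961 + 944 = 423801 + 944 = 424745$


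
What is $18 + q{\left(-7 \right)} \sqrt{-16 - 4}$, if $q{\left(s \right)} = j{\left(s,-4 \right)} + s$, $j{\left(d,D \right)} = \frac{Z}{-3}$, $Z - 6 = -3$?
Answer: $18 - 16 i \sqrt{5} \approx 18.0 - 35.777 i$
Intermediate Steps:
$Z = 3$ ($Z = 6 - 3 = 3$)
$j{\left(d,D \right)} = -1$ ($j{\left(d,D \right)} = \frac{3}{-3} = 3 \left(- \frac{1}{3}\right) = -1$)
$q{\left(s \right)} = -1 + s$
$18 + q{\left(-7 \right)} \sqrt{-16 - 4} = 18 + \left(-1 - 7\right) \sqrt{-16 - 4} = 18 - 8 \sqrt{-20} = 18 - 8 \cdot 2 i \sqrt{5} = 18 - 16 i \sqrt{5}$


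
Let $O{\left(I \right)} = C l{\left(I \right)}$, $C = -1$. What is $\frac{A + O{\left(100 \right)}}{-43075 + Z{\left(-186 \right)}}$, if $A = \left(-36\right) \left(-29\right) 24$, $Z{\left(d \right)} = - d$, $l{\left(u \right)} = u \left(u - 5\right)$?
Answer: $- \frac{15556}{42889} \approx -0.3627$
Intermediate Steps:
$l{\left(u \right)} = u \left(-5 + u\right)$
$A = 25056$ ($A = 1044 \cdot 24 = 25056$)
$O{\left(I \right)} = - I \left(-5 + I\right)$
$\frac{A + O{\left(100 \right)}}{-43075 + Z{\left(-186 \right)}} = \frac{25056 + 100 \left(5 - 100\right)}{-43075 - -186} = \frac{25056 + 100 \left(5 - 100\right)}{-43075 + 186} = \frac{25056 + 100 \left(-95\right)}{-42889} = \left(25056 - 9500\right) \left(- \frac{1}{42889}\right) = 15556 \left(- \frac{1}{42889}\right) = - \frac{15556}{42889}$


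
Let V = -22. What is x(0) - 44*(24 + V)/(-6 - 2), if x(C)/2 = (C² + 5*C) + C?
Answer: 11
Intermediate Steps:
x(C) = 2*C² + 12*C (x(C) = 2*((C² + 5*C) + C) = 2*(C² + 6*C) = 2*C² + 12*C)
x(0) - 44*(24 + V)/(-6 - 2) = 2*0*(6 + 0) - 44*(24 - 22)/(-6 - 2) = 2*0*6 - 88/(-8) = 0 - 88*(-1)/8 = 0 - 44*(-¼) = 0 + 11 = 11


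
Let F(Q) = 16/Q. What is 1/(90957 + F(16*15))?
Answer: 15/1364356 ≈ 1.0994e-5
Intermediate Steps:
1/(90957 + F(16*15)) = 1/(90957 + 16/((16*15))) = 1/(90957 + 16/240) = 1/(90957 + 16*(1/240)) = 1/(90957 + 1/15) = 1/(1364356/15) = 15/1364356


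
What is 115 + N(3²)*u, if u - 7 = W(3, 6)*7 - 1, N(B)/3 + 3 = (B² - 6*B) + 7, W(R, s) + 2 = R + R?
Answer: 3277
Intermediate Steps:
W(R, s) = -2 + 2*R (W(R, s) = -2 + (R + R) = -2 + 2*R)
N(B) = 12 - 18*B + 3*B² (N(B) = -9 + 3*((B² - 6*B) + 7) = -9 + 3*(7 + B² - 6*B) = -9 + (21 - 18*B + 3*B²) = 12 - 18*B + 3*B²)
u = 34 (u = 7 + ((-2 + 2*3)*7 - 1) = 7 + ((-2 + 6)*7 - 1) = 7 + (4*7 - 1) = 7 + (28 - 1) = 7 + 27 = 34)
115 + N(3²)*u = 115 + (12 - 18*3² + 3*(3²)²)*34 = 115 + (12 - 18*9 + 3*9²)*34 = 115 + (12 - 162 + 3*81)*34 = 115 + (12 - 162 + 243)*34 = 115 + 93*34 = 115 + 3162 = 3277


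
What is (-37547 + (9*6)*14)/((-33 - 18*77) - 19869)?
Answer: 36791/21288 ≈ 1.7283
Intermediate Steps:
(-37547 + (9*6)*14)/((-33 - 18*77) - 19869) = (-37547 + 54*14)/((-33 - 1386) - 19869) = (-37547 + 756)/(-1419 - 19869) = -36791/(-21288) = -36791*(-1/21288) = 36791/21288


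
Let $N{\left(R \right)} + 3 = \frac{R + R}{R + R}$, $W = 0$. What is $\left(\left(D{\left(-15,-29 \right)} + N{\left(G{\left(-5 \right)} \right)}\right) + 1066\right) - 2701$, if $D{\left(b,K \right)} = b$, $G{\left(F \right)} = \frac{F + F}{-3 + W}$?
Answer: $-1652$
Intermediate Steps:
$G{\left(F \right)} = - \frac{2 F}{3}$ ($G{\left(F \right)} = \frac{F + F}{-3 + 0} = \frac{2 F}{-3} = 2 F \left(- \frac{1}{3}\right) = - \frac{2 F}{3}$)
$N{\left(R \right)} = -2$ ($N{\left(R \right)} = -3 + \frac{R + R}{R + R} = -3 + \frac{2 R}{2 R} = -3 + 2 R \frac{1}{2 R} = -3 + 1 = -2$)
$\left(\left(D{\left(-15,-29 \right)} + N{\left(G{\left(-5 \right)} \right)}\right) + 1066\right) - 2701 = \left(\left(-15 - 2\right) + 1066\right) - 2701 = \left(-17 + 1066\right) - 2701 = 1049 - 2701 = -1652$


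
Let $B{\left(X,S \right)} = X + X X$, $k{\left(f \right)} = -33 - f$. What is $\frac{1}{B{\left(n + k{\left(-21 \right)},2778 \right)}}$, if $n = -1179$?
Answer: $\frac{1}{1417290} \approx 7.0557 \cdot 10^{-7}$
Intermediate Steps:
$B{\left(X,S \right)} = X + X^{2}$
$\frac{1}{B{\left(n + k{\left(-21 \right)},2778 \right)}} = \frac{1}{\left(-1179 - 12\right) \left(1 - 1191\right)} = \frac{1}{\left(-1191\right) \left(1 - 1191\right)} = \frac{1}{\left(-1191\right) \left(-1190\right)} = \frac{1}{1417290}$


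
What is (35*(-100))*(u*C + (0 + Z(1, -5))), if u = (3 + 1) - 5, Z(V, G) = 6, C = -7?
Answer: -45500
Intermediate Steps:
u = -1 (u = 4 - 5 = -1)
(35*(-100))*(u*C + (0 + Z(1, -5))) = (35*(-100))*(-1*(-7) + (0 + 6)) = -3500*(7 + 6) = -3500*13 = -45500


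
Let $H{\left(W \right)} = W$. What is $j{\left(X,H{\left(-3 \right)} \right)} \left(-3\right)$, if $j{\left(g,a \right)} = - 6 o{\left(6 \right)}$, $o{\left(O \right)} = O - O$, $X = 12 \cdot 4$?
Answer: $0$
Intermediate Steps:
$X = 48$
$o{\left(O \right)} = 0$
$j{\left(g,a \right)} = 0$ ($j{\left(g,a \right)} = \left(-6\right) 0 = 0$)
$j{\left(X,H{\left(-3 \right)} \right)} \left(-3\right) = 0 \left(-3\right) = 0$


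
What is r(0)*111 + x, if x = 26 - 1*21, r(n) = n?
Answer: 5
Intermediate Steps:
x = 5 (x = 26 - 21 = 5)
r(0)*111 + x = 0*111 + 5 = 0 + 5 = 5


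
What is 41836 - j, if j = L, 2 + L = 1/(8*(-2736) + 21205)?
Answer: 28575355/683 ≈ 41838.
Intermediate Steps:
L = -1367/683 (L = -2 + 1/(8*(-2736) + 21205) = -2 + 1/(-21888 + 21205) = -2 + 1/(-683) = -2 - 1/683 = -1367/683 ≈ -2.0015)
j = -1367/683 ≈ -2.0015
41836 - j = 41836 - 1*(-1367/683) = 41836 + 1367/683 = 28575355/683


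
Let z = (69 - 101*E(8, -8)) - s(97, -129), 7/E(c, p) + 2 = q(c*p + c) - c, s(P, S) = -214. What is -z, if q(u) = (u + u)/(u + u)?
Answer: -3254/9 ≈ -361.56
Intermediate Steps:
q(u) = 1 (q(u) = (2*u)/((2*u)) = (2*u)*(1/(2*u)) = 1)
E(c, p) = 7/(-1 - c) (E(c, p) = 7/(-2 + (1 - c)) = 7/(-1 - c))
z = 3254/9 (z = (69 - (-707)/(1 + 8)) - 1*(-214) = (69 - (-707)/9) + 214 = (69 - 101*(-7/9)) + 214 = (69 + 707/9) + 214 = 1328/9 + 214 = 3254/9 ≈ 361.56)
-z = -1*3254/9 = -3254/9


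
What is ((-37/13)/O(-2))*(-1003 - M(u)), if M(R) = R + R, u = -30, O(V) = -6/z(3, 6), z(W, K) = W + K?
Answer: -104673/26 ≈ -4025.9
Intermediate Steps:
z(W, K) = K + W
O(V) = -2/3 (O(V) = -6/(6 + 3) = -6/9 = -6*1/9 = -2/3)
M(R) = 2*R
((-37/13)/O(-2))*(-1003 - M(u)) = ((-37/13)/(-2/3))*(-1003 - 2*(-30)) = (-37*1/13*(-3/2))*(-1003 - 1*(-60)) = (-37/13*(-3/2))*(-1003 + 60) = (111/26)*(-943) = -104673/26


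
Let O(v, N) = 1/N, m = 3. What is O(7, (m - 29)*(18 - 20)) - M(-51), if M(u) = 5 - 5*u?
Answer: -13519/52 ≈ -259.98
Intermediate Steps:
O(7, (m - 29)*(18 - 20)) - M(-51) = 1/((3 - 29)*(18 - 20)) - (5 - 5*(-51)) = 1/(-26*(-2)) - (5 + 255) = 1/52 - 1*260 = 1/52 - 260 = -13519/52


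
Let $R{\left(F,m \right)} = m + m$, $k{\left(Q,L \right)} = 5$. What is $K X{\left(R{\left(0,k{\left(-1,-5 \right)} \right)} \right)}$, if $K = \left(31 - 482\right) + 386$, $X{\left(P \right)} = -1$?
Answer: $65$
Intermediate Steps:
$R{\left(F,m \right)} = 2 m$
$K = -65$ ($K = -451 + 386 = -65$)
$K X{\left(R{\left(0,k{\left(-1,-5 \right)} \right)} \right)} = \left(-65\right) \left(-1\right) = 65$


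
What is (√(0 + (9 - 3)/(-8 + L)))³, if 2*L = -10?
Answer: -6*I*√78/169 ≈ -0.31355*I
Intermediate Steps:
L = -5 (L = (½)*(-10) = -5)
(√(0 + (9 - 3)/(-8 + L)))³ = (√(0 + (9 - 3)/(-8 - 5)))³ = (√(0 + 6/(-13)))³ = (√(0 + 6*(-1/13)))³ = (√(0 - 6/13))³ = (√(-6/13))³ = (I*√78/13)³ = -6*I*√78/169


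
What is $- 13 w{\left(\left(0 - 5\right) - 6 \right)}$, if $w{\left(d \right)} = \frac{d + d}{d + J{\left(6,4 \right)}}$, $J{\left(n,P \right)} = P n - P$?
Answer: $\frac{286}{9} \approx 31.778$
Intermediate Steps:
$J{\left(n,P \right)} = - P + P n$
$w{\left(d \right)} = \frac{2 d}{20 + d}$ ($w{\left(d \right)} = \frac{d + d}{d + 4 \left(-1 + 6\right)} = \frac{2 d}{d + 4 \cdot 5} = \frac{2 d}{d + 20} = \frac{2 d}{20 + d}$)
$- 13 w{\left(\left(0 - 5\right) - 6 \right)} = - 13 \frac{2 \left(\left(0 - 5\right) - 6\right)}{20 + \left(\left(0 - 5\right) - 6\right)} = - 13 \frac{2 \left(-5 - 6\right)}{20 - 11} = - 13 \cdot 2 \left(-11\right) \frac{1}{20 - 11} = - 13 \cdot 2 \left(-11\right) \frac{1}{9} = \left(-13\right) \left(- \frac{22}{9}\right) = \frac{286}{9}$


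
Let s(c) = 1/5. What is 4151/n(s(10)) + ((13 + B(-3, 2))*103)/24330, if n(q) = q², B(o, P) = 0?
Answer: 2524847089/24330 ≈ 1.0378e+5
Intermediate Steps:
s(c) = ⅕
4151/n(s(10)) + ((13 + B(-3, 2))*103)/24330 = 4151/((⅕)²) + ((13 + 0)*103)/24330 = 4151/(1/25) + (13*103)*(1/24330) = 4151*25 + 1339*(1/24330) = 103775 + 1339/24330 = 2524847089/24330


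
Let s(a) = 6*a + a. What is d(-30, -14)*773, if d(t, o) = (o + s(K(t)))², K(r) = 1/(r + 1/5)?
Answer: 3477449493/22201 ≈ 1.5663e+5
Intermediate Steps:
K(r) = 1/(⅕ + r) (K(r) = 1/(r + ⅕) = 1/(⅕ + r))
s(a) = 7*a
d(t, o) = (o + 35/(1 + 5*t))² (d(t, o) = (o + 7*(5/(1 + 5*t)))² = (o + 35/(1 + 5*t))²)
d(-30, -14)*773 = ((35 - 14*(1 + 5*(-30)))²/(1 + 5*(-30))²)*773 = ((35 - 14*(1 - 150))²/(1 - 150)²)*773 = ((35 - 14*(-149))²/(-149)²)*773 = ((35 + 2086)²/22201)*773 = ((1/22201)*2121²)*773 = ((1/22201)*4498641)*773 = (4498641/22201)*773 = 3477449493/22201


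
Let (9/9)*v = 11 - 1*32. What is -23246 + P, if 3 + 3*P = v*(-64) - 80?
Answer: -68477/3 ≈ -22826.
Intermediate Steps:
v = -21 (v = 11 - 1*32 = 11 - 32 = -21)
P = 1261/3 (P = -1 + (-21*(-64) - 80)/3 = -1 + (1344 - 80)/3 = -1 + (⅓)*1264 = -1 + 1264/3 = 1261/3 ≈ 420.33)
-23246 + P = -23246 + 1261/3 = -68477/3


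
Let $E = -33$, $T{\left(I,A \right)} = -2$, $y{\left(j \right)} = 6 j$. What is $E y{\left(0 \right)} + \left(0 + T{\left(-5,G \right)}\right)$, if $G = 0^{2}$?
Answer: $-2$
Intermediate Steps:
$G = 0$
$E y{\left(0 \right)} + \left(0 + T{\left(-5,G \right)}\right) = - 33 \cdot 6 \cdot 0 + \left(0 - 2\right) = \left(-33\right) 0 - 2 = 0 - 2 = -2$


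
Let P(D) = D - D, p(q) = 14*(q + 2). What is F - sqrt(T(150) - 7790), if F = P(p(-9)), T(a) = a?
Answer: -2*I*sqrt(1910) ≈ -87.407*I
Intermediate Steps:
p(q) = 28 + 14*q (p(q) = 14*(2 + q) = 28 + 14*q)
P(D) = 0
F = 0
F - sqrt(T(150) - 7790) = 0 - sqrt(150 - 7790) = 0 - sqrt(-7640) = 0 - 2*I*sqrt(1910) = -2*I*sqrt(1910)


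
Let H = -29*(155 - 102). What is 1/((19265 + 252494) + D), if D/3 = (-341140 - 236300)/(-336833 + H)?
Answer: 11279/3065227505 ≈ 3.6797e-6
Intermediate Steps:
H = -1537 (H = -29*53 = -1537)
D = 57744/11279 (D = 3*((-341140 - 236300)/(-336833 - 1537)) = 3*(-577440/(-338370)) = 3*(-577440*(-1/338370)) = 3*(19248/11279) = 57744/11279 ≈ 5.1196)
1/((19265 + 252494) + D) = 1/((19265 + 252494) + 57744/11279) = 1/(271759 + 57744/11279) = 1/(3065227505/11279) = 11279/3065227505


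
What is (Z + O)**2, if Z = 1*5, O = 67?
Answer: 5184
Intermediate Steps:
Z = 5
(Z + O)**2 = (5 + 67)**2 = 72**2 = 5184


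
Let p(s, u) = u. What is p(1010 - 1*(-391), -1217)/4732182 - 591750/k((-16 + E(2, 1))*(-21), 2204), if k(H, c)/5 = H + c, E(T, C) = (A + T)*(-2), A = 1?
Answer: -280028492111/6307998606 ≈ -44.393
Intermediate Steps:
E(T, C) = -2 - 2*T (E(T, C) = (1 + T)*(-2) = -2 - 2*T)
k(H, c) = 5*H + 5*c (k(H, c) = 5*(H + c) = 5*H + 5*c)
p(1010 - 1*(-391), -1217)/4732182 - 591750/k((-16 + E(2, 1))*(-21), 2204) = -1217/4732182 - 591750/(5*((-16 + (-2 - 2*2))*(-21)) + 5*2204) = -1217*1/4732182 - 591750/(5*((-16 + (-2 - 4))*(-21)) + 11020) = -1217/4732182 - 591750/(5*((-16 - 6)*(-21)) + 11020) = -1217/4732182 - 591750/(5*(-22*(-21)) + 11020) = -1217/4732182 - 591750/(5*462 + 11020) = -1217/4732182 - 591750/(2310 + 11020) = -1217/4732182 - 591750/13330 = -1217/4732182 - 591750*1/13330 = -1217/4732182 - 59175/1333 = -280028492111/6307998606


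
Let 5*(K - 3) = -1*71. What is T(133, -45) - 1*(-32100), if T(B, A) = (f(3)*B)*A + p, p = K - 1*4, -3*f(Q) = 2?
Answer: 180374/5 ≈ 36075.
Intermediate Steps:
K = -56/5 (K = 3 + (-1*71)/5 = 3 + (⅕)*(-71) = 3 - 71/5 = -56/5 ≈ -11.200)
f(Q) = -⅔ (f(Q) = -⅓*2 = -⅔)
p = -76/5 (p = -56/5 - 1*4 = -56/5 - 4 = -76/5 ≈ -15.200)
T(B, A) = -76/5 - 2*A*B/3 (T(B, A) = (-2*B/3)*A - 76/5 = -2*A*B/3 - 76/5 = -76/5 - 2*A*B/3)
T(133, -45) - 1*(-32100) = (-76/5 - ⅔*(-45)*133) - 1*(-32100) = (-76/5 + 3990) + 32100 = 19874/5 + 32100 = 180374/5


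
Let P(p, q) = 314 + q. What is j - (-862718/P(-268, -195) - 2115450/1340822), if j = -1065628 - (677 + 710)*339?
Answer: -17421088898988/11396987 ≈ -1.5286e+6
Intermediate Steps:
j = -1535821 (j = -1065628 - 1387*339 = -1065628 - 1*470193 = -1065628 - 470193 = -1535821)
j - (-862718/P(-268, -195) - 2115450/1340822) = -1535821 - (-862718/(314 - 195) - 2115450/1340822) = -1535821 - (-862718/119 - 2115450*1/1340822) = -1535821 - (-862718*1/119 - 1057725/670411) = -1535821 - (-862718/119 - 1057725/670411) = -1535821 - 1*(-82643072339/11396987) = -1535821 + 82643072339/11396987 = -17421088898988/11396987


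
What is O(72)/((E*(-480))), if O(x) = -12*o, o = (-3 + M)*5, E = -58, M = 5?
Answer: -1/232 ≈ -0.0043103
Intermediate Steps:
o = 10 (o = (-3 + 5)*5 = 2*5 = 10)
O(x) = -120 (O(x) = -12*10 = -120)
O(72)/((E*(-480))) = -120/((-58*(-480))) = -120/27840 = -120*1/27840 = -1/232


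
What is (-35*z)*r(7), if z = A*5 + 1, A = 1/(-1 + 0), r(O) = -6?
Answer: -840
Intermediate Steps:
A = -1 (A = 1/(-1) = -1)
z = -4 (z = -1*5 + 1 = -5 + 1 = -4)
(-35*z)*r(7) = -35*(-4)*(-6) = 140*(-6) = -840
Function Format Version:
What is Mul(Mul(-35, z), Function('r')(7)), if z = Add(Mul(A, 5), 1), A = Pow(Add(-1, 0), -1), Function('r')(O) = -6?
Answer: -840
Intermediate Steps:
A = -1 (A = Pow(-1, -1) = -1)
z = -4 (z = Add(Mul(-1, 5), 1) = Add(-5, 1) = -4)
Mul(Mul(-35, z), Function('r')(7)) = Mul(Mul(-35, -4), -6) = Mul(140, -6) = -840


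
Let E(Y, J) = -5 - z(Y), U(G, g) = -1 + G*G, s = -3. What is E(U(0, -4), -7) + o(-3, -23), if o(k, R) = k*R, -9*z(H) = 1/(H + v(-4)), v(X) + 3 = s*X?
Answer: 4609/72 ≈ 64.014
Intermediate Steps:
v(X) = -3 - 3*X
U(G, g) = -1 + G²
z(H) = -1/(9*(9 + H)) (z(H) = -1/(9*(H + (-3 - 3*(-4)))) = -1/(9*(H + (-3 + 12))) = -1/(9*(H + 9)) = -1/(9*(9 + H)))
o(k, R) = R*k
E(Y, J) = -5 + 1/(81 + 9*Y) (E(Y, J) = -5 - (-1)/(81 + 9*Y) = -5 + 1/(81 + 9*Y))
E(U(0, -4), -7) + o(-3, -23) = (-404 - 45*(-1 + 0²))/(9*(9 + (-1 + 0²))) - 23*(-3) = (-404 - 45*(-1 + 0))/(9*(9 + (-1 + 0))) + 69 = (-404 - 45*(-1))/(9*(9 - 1)) + 69 = (⅑)*(-404 + 45)/8 + 69 = (⅑)*(⅛)*(-359) + 69 = -359/72 + 69 = 4609/72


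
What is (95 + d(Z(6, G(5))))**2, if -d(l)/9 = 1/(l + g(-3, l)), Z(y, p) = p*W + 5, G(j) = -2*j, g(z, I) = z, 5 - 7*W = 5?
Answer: 32761/4 ≈ 8190.3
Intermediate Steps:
W = 0 (W = 5/7 - 1/7*5 = 5/7 - 5/7 = 0)
Z(y, p) = 5 (Z(y, p) = p*0 + 5 = 0 + 5 = 5)
d(l) = -9/(-3 + l) (d(l) = -9/(l - 3) = -9/(-3 + l))
(95 + d(Z(6, G(5))))**2 = (95 - 9/(-3 + 5))**2 = (95 - 9/2)**2 = (181/2)**2 = 32761/4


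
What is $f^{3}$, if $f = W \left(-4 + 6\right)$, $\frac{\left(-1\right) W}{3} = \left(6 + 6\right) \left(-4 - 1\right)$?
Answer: $46656000$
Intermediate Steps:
$W = 180$ ($W = - 3 \left(6 + 6\right) \left(-4 - 1\right) = - 3 \cdot 12 \left(-5\right) = \left(-3\right) \left(-60\right) = 180$)
$f = 360$ ($f = 180 \left(-4 + 6\right) = 180 \cdot 2 = 360$)
$f^{3} = 360^{3} = 46656000$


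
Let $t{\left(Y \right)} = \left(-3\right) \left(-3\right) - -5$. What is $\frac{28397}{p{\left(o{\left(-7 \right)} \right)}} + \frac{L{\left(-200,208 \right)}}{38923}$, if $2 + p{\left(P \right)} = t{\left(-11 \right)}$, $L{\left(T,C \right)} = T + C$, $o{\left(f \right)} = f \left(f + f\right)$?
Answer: $\frac{1105296527}{467076} \approx 2366.4$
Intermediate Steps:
$o{\left(f \right)} = 2 f^{2}$ ($o{\left(f \right)} = f 2 f = 2 f^{2}$)
$t{\left(Y \right)} = 14$ ($t{\left(Y \right)} = 9 + 5 = 14$)
$L{\left(T,C \right)} = C + T$
$p{\left(P \right)} = 12$ ($p{\left(P \right)} = -2 + 14 = 12$)
$\frac{28397}{p{\left(o{\left(-7 \right)} \right)}} + \frac{L{\left(-200,208 \right)}}{38923} = \frac{28397}{12} + \frac{208 - 200}{38923} = 28397 \cdot \frac{1}{12} + 8 \cdot \frac{1}{38923} = \frac{28397}{12} + \frac{8}{38923} = \frac{1105296527}{467076}$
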